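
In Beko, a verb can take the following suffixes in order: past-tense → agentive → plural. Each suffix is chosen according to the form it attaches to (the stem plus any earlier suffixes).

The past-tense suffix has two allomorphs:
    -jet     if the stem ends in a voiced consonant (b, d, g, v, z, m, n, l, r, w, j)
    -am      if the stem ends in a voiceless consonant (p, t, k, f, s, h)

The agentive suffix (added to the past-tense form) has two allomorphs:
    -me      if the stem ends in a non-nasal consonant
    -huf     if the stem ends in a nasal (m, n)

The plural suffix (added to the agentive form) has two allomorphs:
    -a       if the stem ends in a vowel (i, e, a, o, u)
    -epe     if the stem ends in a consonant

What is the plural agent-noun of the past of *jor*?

*jor* — final consonant /r/ (voiced) → -jet → *jorjet*.
The past-tense form *jorjet* — final consonant /t/ (non-nasal) → -me → *jorjetme*.
The agentive form *jorjetme* — final sound /e/ (a vowel) → -a → *jorjetmea*.

jorjetmea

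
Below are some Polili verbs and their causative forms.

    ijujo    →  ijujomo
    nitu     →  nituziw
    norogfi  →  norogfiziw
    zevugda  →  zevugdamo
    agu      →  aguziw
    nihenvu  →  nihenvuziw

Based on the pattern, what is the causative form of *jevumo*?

jevumomo

The suffix is conditioned by the last vowel: -ziw when the last vowel of the stem is a high vowel (*nitu*, *norogfi*, *agu*, *nihenvu*); -mo when the last vowel of the stem is a non-high vowel (*ijujo*, *zevugda*).
*jevumo* — last vowel /o/ (a non-high vowel) → -mo → *jevumomo*.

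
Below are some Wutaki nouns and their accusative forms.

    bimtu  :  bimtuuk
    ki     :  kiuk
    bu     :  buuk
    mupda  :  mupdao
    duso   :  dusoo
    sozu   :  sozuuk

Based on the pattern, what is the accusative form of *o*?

The alternation tracks the last vowel of the stem — -uk when the last vowel of the stem is a high vowel (*bimtu*, *ki*, *bu*, *sozu*); -o when the last vowel of the stem is a non-high vowel (*mupda*, *duso*).
Since the last vowel of *o* is /o/ (a non-high vowel), it takes -o, giving *oo*.

oo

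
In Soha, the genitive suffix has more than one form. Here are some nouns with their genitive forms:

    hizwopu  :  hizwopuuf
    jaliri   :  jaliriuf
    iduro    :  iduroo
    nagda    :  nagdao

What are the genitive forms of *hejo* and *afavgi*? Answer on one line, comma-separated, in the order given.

The suffix is conditioned by the last vowel: -uf when the last vowel of the stem is a high vowel (*hizwopu*, *jaliri*); -o when the last vowel of the stem is a non-high vowel (*iduro*, *nagda*).
*hejo*: last vowel = /o/, a non-high vowel → -o → *hejoo*.
*afavgi* — last vowel /i/ (a high vowel) → -uf → *afavgiuf*.

hejoo, afavgiuf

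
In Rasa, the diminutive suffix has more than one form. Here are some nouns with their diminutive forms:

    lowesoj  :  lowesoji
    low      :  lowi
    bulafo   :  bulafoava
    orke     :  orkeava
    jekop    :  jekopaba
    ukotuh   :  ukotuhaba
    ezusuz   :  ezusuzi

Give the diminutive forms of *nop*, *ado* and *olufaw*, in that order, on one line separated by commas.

The pattern is voicing of the final sound: -aba when the stem ends in a voiceless consonant (*jekop*, *ukotuh*); -i when the stem ends in a voiced consonant (*lowesoj*, *low*, *ezusuz*); -ava when the stem ends in a vowel (*bulafo*, *orke*).
The final sound of *nop* is /p/, which is a voiceless consonant, so the suffix is -aba, giving *nopaba*.
*ado*: final sound = /o/, a vowel → -ava → *adoava*.
The final sound of *olufaw* is /w/, which is a voiced consonant, so the suffix is -i, giving *olufawi*.

nopaba, adoava, olufawi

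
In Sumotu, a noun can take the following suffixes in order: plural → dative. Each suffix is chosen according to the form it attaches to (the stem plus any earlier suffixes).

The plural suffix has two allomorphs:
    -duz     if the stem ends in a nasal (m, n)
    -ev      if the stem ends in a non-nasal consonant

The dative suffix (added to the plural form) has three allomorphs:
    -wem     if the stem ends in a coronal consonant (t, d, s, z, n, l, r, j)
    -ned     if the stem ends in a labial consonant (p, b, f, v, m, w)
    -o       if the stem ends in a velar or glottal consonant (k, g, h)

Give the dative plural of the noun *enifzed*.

*enifzed*: final consonant = /d/, non-nasal → -ev → *enifzedev*.
The plural form *enifzedev* — final consonant /v/ (labial) → -ned → *enifzedevned*.

enifzedevned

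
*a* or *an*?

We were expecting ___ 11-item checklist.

The indefinite article is chosen by the initial *sound* of the following word, not its spelling.
The number *11* is spoken "eleven", beginning with /ɪˈlɛvən/ — a vowel sound.
So the article is *an*: We were expecting an 11-item checklist.

an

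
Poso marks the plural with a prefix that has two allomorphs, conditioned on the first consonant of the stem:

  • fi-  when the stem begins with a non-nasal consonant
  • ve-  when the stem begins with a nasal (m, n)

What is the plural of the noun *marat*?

vemarat

*marat* — first consonant /m/ (a nasal) → ve- → *vemarat*.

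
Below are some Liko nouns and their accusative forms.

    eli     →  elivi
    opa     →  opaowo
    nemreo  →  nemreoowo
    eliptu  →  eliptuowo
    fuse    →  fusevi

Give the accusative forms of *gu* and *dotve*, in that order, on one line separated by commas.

guowo, dotvevi

The suffix is conditioned by the last vowel: -vi when the last vowel of the stem is a front vowel (*eli*, *fuse*); -owo when the last vowel of the stem is a back vowel (*opa*, *nemreo*, *eliptu*).
Since the last vowel of *gu* is /u/ (a back vowel), it takes -owo, giving *guowo*.
*dotve*: last vowel = /e/, a front vowel → -vi → *dotvevi*.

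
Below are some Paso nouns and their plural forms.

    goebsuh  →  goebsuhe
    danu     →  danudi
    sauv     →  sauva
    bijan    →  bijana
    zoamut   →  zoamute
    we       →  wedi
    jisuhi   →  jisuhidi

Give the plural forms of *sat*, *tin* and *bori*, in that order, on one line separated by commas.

sate, tina, boridi

The suffix is conditioned by the final sound: -e when the stem ends in a voiceless consonant (*goebsuh*, *zoamut*); -a when the stem ends in a voiced consonant (*sauv*, *bijan*); -di when the stem ends in a vowel (*danu*, *we*, *jisuhi*).
*sat*: final sound = /t/, a voiceless consonant → -e → *sate*.
Since the final sound of *tin* is /n/ (a voiced consonant), it takes -a, giving *tina*.
The final sound of *bori* is /i/, which is a vowel, so the suffix is -di, giving *boridi*.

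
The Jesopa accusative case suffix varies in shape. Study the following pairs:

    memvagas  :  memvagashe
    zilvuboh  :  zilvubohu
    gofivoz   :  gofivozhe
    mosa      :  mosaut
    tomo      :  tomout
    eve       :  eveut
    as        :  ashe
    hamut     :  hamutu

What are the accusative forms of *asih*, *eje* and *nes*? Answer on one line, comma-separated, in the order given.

asihu, ejeut, neshe

Looking at the final sound of each stem: -he when the stem ends in a sibilant (*memvagas*, *gofivoz*, *as*); -u when the stem ends in a non-sibilant consonant (*zilvuboh*, *hamut*); -ut when the stem ends in a vowel (*mosa*, *tomo*, *eve*).
The final sound of *asih* is /h/, which is a non-sibilant consonant, so the suffix is -u, giving *asihu*.
Since the final sound of *eje* is /e/ (a vowel), it takes -ut, giving *ejeut*.
*nes* — final sound /s/ (a sibilant) → -he → *neshe*.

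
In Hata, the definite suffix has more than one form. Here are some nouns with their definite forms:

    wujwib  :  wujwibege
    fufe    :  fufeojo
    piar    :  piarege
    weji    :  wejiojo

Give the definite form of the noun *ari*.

The pattern is consonant vs. vowel: -ege when the stem ends in a consonant (*wujwib*, *piar*); -ojo when the stem ends in a vowel (*fufe*, *weji*).
Since the final sound of *ari* is /i/ (a vowel), it takes -ojo, giving *ariojo*.

ariojo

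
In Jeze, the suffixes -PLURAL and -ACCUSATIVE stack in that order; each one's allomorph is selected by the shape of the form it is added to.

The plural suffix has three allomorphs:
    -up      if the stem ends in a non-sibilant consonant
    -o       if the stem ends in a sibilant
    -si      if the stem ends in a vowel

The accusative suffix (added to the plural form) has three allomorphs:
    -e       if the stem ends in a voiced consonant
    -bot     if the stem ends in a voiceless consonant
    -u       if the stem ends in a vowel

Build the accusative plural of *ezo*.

ezosiu

*ezo* — final sound /o/ (a vowel) → -si → *ezosi*.
Since the final sound of the plural form *ezosi* is /i/ (a vowel), it takes -u, giving *ezosiu*.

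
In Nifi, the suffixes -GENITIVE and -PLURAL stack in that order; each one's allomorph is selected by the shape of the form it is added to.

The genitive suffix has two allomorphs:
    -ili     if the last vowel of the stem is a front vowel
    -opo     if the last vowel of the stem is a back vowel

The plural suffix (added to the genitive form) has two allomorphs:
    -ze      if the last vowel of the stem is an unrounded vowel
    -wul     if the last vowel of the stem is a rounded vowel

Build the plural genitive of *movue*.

Since the last vowel of *movue* is /e/ (a front vowel), it takes -ili, giving *movueili*.
The last vowel of the genitive form *movueili* is /i/, which is an unrounded vowel, so the plural suffix is -ze, giving *movueilize*.

movueilize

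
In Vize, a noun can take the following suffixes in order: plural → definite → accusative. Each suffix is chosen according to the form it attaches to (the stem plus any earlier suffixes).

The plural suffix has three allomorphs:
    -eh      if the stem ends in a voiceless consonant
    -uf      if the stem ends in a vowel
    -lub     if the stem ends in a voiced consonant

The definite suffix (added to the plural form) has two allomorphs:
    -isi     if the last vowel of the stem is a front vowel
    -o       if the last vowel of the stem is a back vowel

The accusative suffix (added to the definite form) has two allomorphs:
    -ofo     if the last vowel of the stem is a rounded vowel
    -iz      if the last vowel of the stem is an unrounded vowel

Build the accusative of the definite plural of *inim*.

inimluboofo

Since the final sound of *inim* is /m/ (a voiced consonant), it takes -lub, giving *inimlub*.
The plural form *inimlub*: last vowel = /u/, a back vowel → -o → *inimlubo*.
The last vowel of the definite form *inimlubo* is /o/, which is a rounded vowel, so the accusative suffix is -ofo, giving *inimluboofo*.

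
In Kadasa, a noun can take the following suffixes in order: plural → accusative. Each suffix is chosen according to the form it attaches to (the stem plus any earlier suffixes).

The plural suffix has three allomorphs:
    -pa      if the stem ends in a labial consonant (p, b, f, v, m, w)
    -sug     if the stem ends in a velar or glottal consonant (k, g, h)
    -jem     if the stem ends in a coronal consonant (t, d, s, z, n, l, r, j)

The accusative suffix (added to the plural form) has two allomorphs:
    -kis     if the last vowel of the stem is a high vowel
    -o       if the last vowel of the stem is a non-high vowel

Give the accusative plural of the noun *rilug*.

rilugsugkis

*rilug*: final consonant = /g/, velar/glottal → -sug → *rilugsug*.
Since the last vowel of the plural form *rilugsug* is /u/ (a high vowel), it takes -kis, giving *rilugsugkis*.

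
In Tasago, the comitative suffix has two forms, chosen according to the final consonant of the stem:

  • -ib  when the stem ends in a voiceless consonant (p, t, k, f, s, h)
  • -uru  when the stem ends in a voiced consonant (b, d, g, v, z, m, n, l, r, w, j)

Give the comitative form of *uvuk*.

Since the final consonant of *uvuk* is /k/ (voiceless), it takes -ib, giving *uvukib*.

uvukib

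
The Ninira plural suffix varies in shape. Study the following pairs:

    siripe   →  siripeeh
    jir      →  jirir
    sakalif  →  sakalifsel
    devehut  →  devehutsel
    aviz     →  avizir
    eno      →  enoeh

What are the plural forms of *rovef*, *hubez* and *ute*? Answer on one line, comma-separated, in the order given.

The suffix is conditioned by the final sound: -sel when the stem ends in a voiceless consonant (*sakalif*, *devehut*); -ir when the stem ends in a voiced consonant (*jir*, *aviz*); -eh when the stem ends in a vowel (*siripe*, *eno*).
*rovef* — final sound /f/ (a voiceless consonant) → -sel → *rovefsel*.
Since the final sound of *hubez* is /z/ (a voiced consonant), it takes -ir, giving *hubezir*.
*ute*: final sound = /e/, a vowel → -eh → *uteeh*.

rovefsel, hubezir, uteeh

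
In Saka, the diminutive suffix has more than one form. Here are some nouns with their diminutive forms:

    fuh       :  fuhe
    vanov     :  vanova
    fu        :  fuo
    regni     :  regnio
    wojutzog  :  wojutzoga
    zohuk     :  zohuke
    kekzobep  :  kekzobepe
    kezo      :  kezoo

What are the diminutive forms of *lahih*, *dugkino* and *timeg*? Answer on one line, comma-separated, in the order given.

The pattern is voicing of the final sound: -e when the stem ends in a voiceless consonant (*fuh*, *zohuk*, *kekzobep*); -a when the stem ends in a voiced consonant (*vanov*, *wojutzog*); -o when the stem ends in a vowel (*fu*, *regni*, *kezo*).
Since the final sound of *lahih* is /h/ (a voiceless consonant), it takes -e, giving *lahihe*.
*dugkino*: final sound = /o/, a vowel → -o → *dugkinoo*.
The final sound of *timeg* is /g/, which is a voiced consonant, so the suffix is -a, giving *timega*.

lahihe, dugkinoo, timega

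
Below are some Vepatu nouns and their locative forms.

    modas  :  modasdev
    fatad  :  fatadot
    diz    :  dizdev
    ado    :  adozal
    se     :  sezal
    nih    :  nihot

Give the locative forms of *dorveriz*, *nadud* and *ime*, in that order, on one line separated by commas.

The alternation tracks the final sound of the stem — -dev when the stem ends in a sibilant (*modas*, *diz*); -ot when the stem ends in a non-sibilant consonant (*fatad*, *nih*); -zal when the stem ends in a vowel (*ado*, *se*).
The final sound of *dorveriz* is /z/, which is a sibilant, so the suffix is -dev, giving *dorverizdev*.
Since the final sound of *nadud* is /d/ (a non-sibilant consonant), it takes -ot, giving *nadudot*.
*ime* — final sound /e/ (a vowel) → -zal → *imezal*.

dorverizdev, nadudot, imezal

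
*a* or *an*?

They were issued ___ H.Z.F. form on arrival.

The indefinite article is chosen by the initial *sound* of the following word, not its spelling.
The initialism *H.Z.F.* is read letter by letter; the first letter, H, is pronounced /eɪtʃ/, which begins with a vowel sound.
So the article is *an*: They were issued an H.Z.F. form on arrival.

an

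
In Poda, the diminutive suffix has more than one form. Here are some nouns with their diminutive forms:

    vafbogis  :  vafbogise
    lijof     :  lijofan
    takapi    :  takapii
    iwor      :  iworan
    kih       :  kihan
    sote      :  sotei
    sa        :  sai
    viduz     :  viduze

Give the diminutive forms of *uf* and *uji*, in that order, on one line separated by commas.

ufan, ujii

The suffix is conditioned by the final sound: -e when the stem ends in a sibilant (*vafbogis*, *viduz*); -an when the stem ends in a non-sibilant consonant (*lijof*, *iwor*, *kih*); -i when the stem ends in a vowel (*takapi*, *sote*, *sa*).
Since the final sound of *uf* is /f/ (a non-sibilant consonant), it takes -an, giving *ufan*.
*uji*: final sound = /i/, a vowel → -i → *ujii*.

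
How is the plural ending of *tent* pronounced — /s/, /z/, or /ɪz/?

/s/

The stem *tent* ends in a voiceless non-sibilant consonant.
The plural suffix surfaces as /ɪz/ after sibilants, /s/ after other voiceless consonants, and /z/ after other voiced sounds.
So the plural -s on *tent* is pronounced /s/.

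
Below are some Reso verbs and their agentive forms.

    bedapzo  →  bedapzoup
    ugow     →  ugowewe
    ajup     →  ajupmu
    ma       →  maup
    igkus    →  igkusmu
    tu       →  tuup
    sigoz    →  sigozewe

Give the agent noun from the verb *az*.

The suffix is conditioned by the final sound: -mu when the stem ends in a voiceless consonant (*ajup*, *igkus*); -ewe when the stem ends in a voiced consonant (*ugow*, *sigoz*); -up when the stem ends in a vowel (*bedapzo*, *ma*, *tu*).
*az* — final sound /z/ (a voiced consonant) → -ewe → *azewe*.

azewe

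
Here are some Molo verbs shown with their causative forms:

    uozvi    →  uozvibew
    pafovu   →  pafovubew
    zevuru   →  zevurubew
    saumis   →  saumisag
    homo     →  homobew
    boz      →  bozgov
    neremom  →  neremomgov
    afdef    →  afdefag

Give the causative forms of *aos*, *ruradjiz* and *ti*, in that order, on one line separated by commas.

aosag, ruradjizgov, tibew

The pattern is voicing of the final sound: -ag when the stem ends in a voiceless consonant (*saumis*, *afdef*); -gov when the stem ends in a voiced consonant (*boz*, *neremom*); -bew when the stem ends in a vowel (*uozvi*, *pafovu*, *zevuru*, *homo*).
*aos* — final sound /s/ (a voiceless consonant) → -ag → *aosag*.
Since the final sound of *ruradjiz* is /z/ (a voiced consonant), it takes -gov, giving *ruradjizgov*.
*ti* — final sound /i/ (a vowel) → -bew → *tibew*.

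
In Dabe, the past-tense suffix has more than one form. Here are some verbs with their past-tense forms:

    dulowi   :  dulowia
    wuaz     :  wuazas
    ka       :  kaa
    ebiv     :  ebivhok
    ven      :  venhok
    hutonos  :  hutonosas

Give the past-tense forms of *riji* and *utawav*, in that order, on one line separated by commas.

rijia, utawavhok

Looking at the final sound of each stem: -as when the stem ends in a sibilant (*wuaz*, *hutonos*); -hok when the stem ends in a non-sibilant consonant (*ebiv*, *ven*); -a when the stem ends in a vowel (*dulowi*, *ka*).
The final sound of *riji* is /i/, which is a vowel, so the suffix is -a, giving *rijia*.
The final sound of *utawav* is /v/, which is a non-sibilant consonant, so the suffix is -hok, giving *utawavhok*.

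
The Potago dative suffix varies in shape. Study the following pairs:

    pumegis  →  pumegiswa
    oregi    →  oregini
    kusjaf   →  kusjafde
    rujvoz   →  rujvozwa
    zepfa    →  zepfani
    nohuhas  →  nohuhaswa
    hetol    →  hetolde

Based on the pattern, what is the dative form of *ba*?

bani

The alternation tracks the final sound of the stem — -wa when the stem ends in a sibilant (*pumegis*, *rujvoz*, *nohuhas*); -de when the stem ends in a non-sibilant consonant (*kusjaf*, *hetol*); -ni when the stem ends in a vowel (*oregi*, *zepfa*).
Since the final sound of *ba* is /a/ (a vowel), it takes -ni, giving *bani*.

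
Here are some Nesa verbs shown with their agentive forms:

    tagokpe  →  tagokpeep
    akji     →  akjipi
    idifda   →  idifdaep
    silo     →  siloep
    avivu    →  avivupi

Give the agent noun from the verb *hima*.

The pattern is height harmony: -pi when the last vowel of the stem is a high vowel (*akji*, *avivu*); -ep when the last vowel of the stem is a non-high vowel (*tagokpe*, *idifda*, *silo*).
*hima* — last vowel /a/ (a non-high vowel) → -ep → *himaep*.

himaep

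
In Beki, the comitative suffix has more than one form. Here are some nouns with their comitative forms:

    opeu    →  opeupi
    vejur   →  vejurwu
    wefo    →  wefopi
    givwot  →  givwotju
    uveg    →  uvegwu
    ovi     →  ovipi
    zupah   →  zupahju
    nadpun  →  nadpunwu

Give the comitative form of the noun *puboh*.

The alternation tracks the final sound of the stem — -ju when the stem ends in a voiceless consonant (*givwot*, *zupah*); -wu when the stem ends in a voiced consonant (*vejur*, *uveg*, *nadpun*); -pi when the stem ends in a vowel (*opeu*, *wefo*, *ovi*).
*puboh* — final sound /h/ (a voiceless consonant) → -ju → *pubohju*.

pubohju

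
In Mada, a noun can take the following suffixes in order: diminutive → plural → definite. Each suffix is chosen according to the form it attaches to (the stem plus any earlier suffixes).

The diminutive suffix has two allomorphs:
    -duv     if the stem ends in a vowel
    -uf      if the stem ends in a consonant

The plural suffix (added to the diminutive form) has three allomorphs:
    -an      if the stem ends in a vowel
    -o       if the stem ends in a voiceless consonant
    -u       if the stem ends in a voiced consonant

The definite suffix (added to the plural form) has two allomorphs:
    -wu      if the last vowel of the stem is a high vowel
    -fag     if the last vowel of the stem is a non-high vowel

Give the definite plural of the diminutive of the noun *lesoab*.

lesoabufofag

*lesoab* — final sound /b/ (a consonant) → -uf → *lesoabuf*.
The diminutive form *lesoabuf*: final sound = /f/, a voiceless consonant → -o → *lesoabufo*.
The plural form *lesoabufo*: last vowel = /o/, a non-high vowel → -fag → *lesoabufofag*.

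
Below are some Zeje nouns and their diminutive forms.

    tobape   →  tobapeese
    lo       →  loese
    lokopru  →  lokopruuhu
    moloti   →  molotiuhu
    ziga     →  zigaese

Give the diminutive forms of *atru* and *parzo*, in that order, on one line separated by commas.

Looking at the last vowel of each stem: -uhu when the last vowel of the stem is a high vowel (*lokopru*, *moloti*); -ese when the last vowel of the stem is a non-high vowel (*tobape*, *lo*, *ziga*).
The last vowel of *atru* is /u/, which is a high vowel, so the suffix is -uhu, giving *atruuhu*.
The last vowel of *parzo* is /o/, which is a non-high vowel, so the suffix is -ese, giving *parzoese*.

atruuhu, parzoese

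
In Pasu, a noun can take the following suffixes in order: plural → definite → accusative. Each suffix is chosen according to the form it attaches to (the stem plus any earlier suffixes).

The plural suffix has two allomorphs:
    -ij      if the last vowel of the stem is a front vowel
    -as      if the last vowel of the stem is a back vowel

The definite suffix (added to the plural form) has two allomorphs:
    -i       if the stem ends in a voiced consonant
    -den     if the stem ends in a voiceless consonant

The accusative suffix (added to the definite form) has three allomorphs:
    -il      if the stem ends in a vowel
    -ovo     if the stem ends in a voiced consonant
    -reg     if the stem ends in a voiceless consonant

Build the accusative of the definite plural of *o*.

Since the last vowel of *o* is /o/ (a back vowel), it takes -as, giving *oas*.
The final consonant of the plural form *oas* is /s/, which is voiceless, so the definite suffix is -den, giving *oasden*.
Since the final sound of the definite form *oasden* is /n/ (a voiced consonant), it takes -ovo, giving *oasdenovo*.

oasdenovo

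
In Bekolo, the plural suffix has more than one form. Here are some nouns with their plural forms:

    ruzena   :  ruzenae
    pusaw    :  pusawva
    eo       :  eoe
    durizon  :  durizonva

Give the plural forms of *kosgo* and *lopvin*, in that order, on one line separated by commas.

kosgoe, lopvinva

The pattern is consonant vs. vowel: -va when the stem ends in a consonant (*pusaw*, *durizon*); -e when the stem ends in a vowel (*ruzena*, *eo*).
*kosgo*: final sound = /o/, a vowel → -e → *kosgoe*.
*lopvin* — final sound /n/ (a consonant) → -va → *lopvinva*.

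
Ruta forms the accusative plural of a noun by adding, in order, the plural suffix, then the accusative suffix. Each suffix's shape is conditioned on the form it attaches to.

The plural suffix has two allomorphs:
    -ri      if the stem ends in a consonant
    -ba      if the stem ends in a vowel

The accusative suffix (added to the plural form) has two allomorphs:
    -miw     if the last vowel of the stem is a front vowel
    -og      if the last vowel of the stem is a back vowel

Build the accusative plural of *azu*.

Since the final sound of *azu* is /u/ (a vowel), it takes -ba, giving *azuba*.
The plural form *azuba* — last vowel /a/ (a back vowel) → -og → *azubaog*.

azubaog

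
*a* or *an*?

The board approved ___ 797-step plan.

The indefinite article is chosen by the initial *sound* of the following word, not its spelling.
The number *797* is spoken "seven hundred …", beginning with /ˈsɛvən/ — a consonant sound.
So the article is *a*: The board approved a 797-step plan.

a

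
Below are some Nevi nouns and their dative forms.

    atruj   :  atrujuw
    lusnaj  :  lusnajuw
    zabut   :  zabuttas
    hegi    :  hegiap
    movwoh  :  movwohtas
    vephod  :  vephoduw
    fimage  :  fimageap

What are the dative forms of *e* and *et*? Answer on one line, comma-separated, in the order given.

Looking at the final sound of each stem: -tas when the stem ends in a voiceless consonant (*zabut*, *movwoh*); -uw when the stem ends in a voiced consonant (*atruj*, *lusnaj*, *vephod*); -ap when the stem ends in a vowel (*hegi*, *fimage*).
*e* — final sound /e/ (a vowel) → -ap → *eap*.
Since the final sound of *et* is /t/ (a voiceless consonant), it takes -tas, giving *ettas*.

eap, ettas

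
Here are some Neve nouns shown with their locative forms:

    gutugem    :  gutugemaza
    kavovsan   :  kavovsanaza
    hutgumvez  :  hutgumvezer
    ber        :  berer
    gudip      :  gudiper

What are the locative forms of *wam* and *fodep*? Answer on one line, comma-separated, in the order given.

The alternation tracks the final consonant of the stem — -aza when the stem ends in a nasal (*gutugem*, *kavovsan*); -er when the stem ends in a non-nasal consonant (*hutgumvez*, *ber*, *gudip*).
*wam*: final consonant = /m/, a nasal → -aza → *wamaza*.
Since the final consonant of *fodep* is /p/ (non-nasal), it takes -er, giving *fodeper*.

wamaza, fodeper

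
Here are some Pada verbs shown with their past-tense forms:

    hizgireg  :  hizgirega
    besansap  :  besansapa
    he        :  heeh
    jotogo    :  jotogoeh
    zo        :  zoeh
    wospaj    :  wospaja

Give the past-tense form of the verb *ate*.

The alternation tracks the final sound of the stem — -a when the stem ends in a consonant (*hizgireg*, *besansap*, *wospaj*); -eh when the stem ends in a vowel (*he*, *jotogo*, *zo*).
The final sound of *ate* is /e/, which is a vowel, so the suffix is -eh, giving *ateeh*.

ateeh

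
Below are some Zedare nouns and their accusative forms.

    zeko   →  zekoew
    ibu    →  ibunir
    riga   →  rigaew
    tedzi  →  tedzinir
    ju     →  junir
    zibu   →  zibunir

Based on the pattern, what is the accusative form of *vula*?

vulaew

The suffix is conditioned by the last vowel: -nir when the last vowel of the stem is a high vowel (*ibu*, *tedzi*, *ju*, *zibu*); -ew when the last vowel of the stem is a non-high vowel (*zeko*, *riga*).
*vula* — last vowel /a/ (a non-high vowel) → -ew → *vulaew*.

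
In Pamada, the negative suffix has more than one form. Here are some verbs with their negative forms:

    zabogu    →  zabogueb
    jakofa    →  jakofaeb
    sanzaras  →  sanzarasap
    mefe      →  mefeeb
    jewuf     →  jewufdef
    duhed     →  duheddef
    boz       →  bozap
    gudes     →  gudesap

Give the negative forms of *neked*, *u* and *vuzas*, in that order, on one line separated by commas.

Looking at the final sound of each stem: -ap when the stem ends in a sibilant (*sanzaras*, *boz*, *gudes*); -def when the stem ends in a non-sibilant consonant (*jewuf*, *duhed*); -eb when the stem ends in a vowel (*zabogu*, *jakofa*, *mefe*).
The final sound of *neked* is /d/, which is a non-sibilant consonant, so the suffix is -def, giving *nekeddef*.
Since the final sound of *u* is /u/ (a vowel), it takes -eb, giving *ueb*.
The final sound of *vuzas* is /s/, which is a sibilant, so the suffix is -ap, giving *vuzasap*.

nekeddef, ueb, vuzasap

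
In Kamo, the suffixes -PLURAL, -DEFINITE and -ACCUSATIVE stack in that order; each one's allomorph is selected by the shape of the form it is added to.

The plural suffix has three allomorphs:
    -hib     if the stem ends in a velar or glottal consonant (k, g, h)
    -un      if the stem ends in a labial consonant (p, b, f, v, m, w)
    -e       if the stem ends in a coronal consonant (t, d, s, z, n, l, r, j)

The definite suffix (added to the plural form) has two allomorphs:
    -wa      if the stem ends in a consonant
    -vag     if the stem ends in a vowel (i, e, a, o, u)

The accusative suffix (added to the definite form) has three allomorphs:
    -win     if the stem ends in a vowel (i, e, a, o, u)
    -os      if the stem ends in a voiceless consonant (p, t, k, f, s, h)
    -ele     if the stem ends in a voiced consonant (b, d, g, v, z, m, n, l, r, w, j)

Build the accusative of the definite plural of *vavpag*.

*vavpag*: final consonant = /g/, velar/glottal → -hib → *vavpaghib*.
Since the final sound of the plural form *vavpaghib* is /b/ (a consonant), it takes -wa, giving *vavpaghibwa*.
The definite form *vavpaghibwa*: final sound = /a/, a vowel → -win → *vavpaghibwawin*.

vavpaghibwawin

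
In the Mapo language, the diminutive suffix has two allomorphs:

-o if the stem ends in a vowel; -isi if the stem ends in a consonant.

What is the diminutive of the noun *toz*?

tozisi

The final sound of *toz* is /z/, which is a consonant, so the suffix is -isi, giving *tozisi*.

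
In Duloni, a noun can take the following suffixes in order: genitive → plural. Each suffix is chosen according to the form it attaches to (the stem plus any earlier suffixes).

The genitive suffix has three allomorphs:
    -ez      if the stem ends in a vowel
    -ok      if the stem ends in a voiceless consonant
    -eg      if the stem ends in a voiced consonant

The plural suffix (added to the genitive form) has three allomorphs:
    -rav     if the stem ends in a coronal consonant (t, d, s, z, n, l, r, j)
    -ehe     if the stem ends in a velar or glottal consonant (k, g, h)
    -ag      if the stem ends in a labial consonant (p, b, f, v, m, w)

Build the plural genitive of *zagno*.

*zagno*: final sound = /o/, a vowel → -ez → *zagnoez*.
The genitive form *zagnoez* — final consonant /z/ (coronal) → -rav → *zagnoezrav*.

zagnoezrav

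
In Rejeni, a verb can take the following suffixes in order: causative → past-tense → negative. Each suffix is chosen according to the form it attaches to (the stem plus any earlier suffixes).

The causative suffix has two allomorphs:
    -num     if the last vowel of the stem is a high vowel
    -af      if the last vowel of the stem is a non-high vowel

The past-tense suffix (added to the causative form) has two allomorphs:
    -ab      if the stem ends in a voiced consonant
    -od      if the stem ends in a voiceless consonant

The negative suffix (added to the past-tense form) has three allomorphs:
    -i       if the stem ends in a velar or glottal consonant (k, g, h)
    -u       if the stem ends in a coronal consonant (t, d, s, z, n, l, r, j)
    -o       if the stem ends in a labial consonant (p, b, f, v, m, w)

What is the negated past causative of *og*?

ogafodu

The last vowel of *og* is /o/, which is a non-high vowel, so the causative suffix is -af, giving *ogaf*.
The causative form *ogaf*: final consonant = /f/, voiceless → -od → *ogafod*.
The past-tense form *ogafod* — final consonant /d/ (coronal) → -u → *ogafodu*.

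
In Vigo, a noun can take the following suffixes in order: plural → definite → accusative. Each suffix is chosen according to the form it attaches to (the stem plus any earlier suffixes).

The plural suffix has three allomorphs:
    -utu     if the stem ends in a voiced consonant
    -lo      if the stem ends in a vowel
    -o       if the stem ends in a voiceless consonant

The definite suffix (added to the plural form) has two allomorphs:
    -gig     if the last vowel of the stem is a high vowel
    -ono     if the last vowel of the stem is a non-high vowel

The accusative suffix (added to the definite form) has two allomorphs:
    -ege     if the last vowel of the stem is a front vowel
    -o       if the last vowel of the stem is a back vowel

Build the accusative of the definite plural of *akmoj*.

akmojutugigege

*akmoj*: final sound = /j/, a voiced consonant → -utu → *akmojutu*.
Since the last vowel of the plural form *akmojutu* is /u/ (a high vowel), it takes -gig, giving *akmojutugig*.
Since the last vowel of the definite form *akmojutugig* is /i/ (a front vowel), it takes -ege, giving *akmojutugigege*.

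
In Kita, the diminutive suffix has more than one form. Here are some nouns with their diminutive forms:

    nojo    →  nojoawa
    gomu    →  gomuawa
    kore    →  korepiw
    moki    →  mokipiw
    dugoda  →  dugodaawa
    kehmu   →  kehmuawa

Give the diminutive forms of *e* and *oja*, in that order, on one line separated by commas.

The pattern is front/back vowel harmony: -piw when the last vowel of the stem is a front vowel (*kore*, *moki*); -awa when the last vowel of the stem is a back vowel (*nojo*, *gomu*, *dugoda*, *kehmu*).
Since the last vowel of *e* is /e/ (a front vowel), it takes -piw, giving *epiw*.
*oja*: last vowel = /a/, a back vowel → -awa → *ojaawa*.

epiw, ojaawa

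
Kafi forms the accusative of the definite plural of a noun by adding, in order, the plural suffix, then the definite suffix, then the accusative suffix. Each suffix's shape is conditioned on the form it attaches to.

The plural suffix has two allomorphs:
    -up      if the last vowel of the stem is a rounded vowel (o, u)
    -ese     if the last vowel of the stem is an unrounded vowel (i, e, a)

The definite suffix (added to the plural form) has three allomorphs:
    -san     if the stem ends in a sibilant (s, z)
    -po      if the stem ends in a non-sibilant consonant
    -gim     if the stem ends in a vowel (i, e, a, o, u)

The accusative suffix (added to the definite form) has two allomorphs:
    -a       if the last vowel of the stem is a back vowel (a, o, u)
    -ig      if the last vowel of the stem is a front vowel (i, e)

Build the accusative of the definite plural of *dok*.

Since the last vowel of *dok* is /o/ (a rounded vowel), it takes -up, giving *dokup*.
The plural form *dokup* — final sound /p/ (a non-sibilant consonant) → -po → *dokuppo*.
The last vowel of the definite form *dokuppo* is /o/, which is a back vowel, so the accusative suffix is -a, giving *dokuppoa*.

dokuppoa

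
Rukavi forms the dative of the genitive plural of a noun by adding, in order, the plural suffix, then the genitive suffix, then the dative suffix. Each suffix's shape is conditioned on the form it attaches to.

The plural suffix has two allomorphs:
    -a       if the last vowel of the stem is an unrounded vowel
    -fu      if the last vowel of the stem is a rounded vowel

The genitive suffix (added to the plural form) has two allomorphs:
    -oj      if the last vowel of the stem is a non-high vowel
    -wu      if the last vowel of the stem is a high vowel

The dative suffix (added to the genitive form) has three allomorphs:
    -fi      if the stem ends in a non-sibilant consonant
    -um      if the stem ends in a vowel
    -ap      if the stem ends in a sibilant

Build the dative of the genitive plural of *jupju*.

jupjufuwuum

*jupju* — last vowel /u/ (a rounded vowel) → -fu → *jupjufu*.
Since the last vowel of the plural form *jupjufu* is /u/ (a high vowel), it takes -wu, giving *jupjufuwu*.
The genitive form *jupjufuwu* — final sound /u/ (a vowel) → -um → *jupjufuwuum*.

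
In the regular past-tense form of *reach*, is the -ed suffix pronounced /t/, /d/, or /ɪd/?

The stem *reach* ends in a voiceless consonant other than /t/.
The -ed suffix is realized as /ɪd/ after /t, d/; as /t/ after other voiceless consonants; and as /d/ after other voiced sounds.
So -ed on *reach* is pronounced /t/.

/t/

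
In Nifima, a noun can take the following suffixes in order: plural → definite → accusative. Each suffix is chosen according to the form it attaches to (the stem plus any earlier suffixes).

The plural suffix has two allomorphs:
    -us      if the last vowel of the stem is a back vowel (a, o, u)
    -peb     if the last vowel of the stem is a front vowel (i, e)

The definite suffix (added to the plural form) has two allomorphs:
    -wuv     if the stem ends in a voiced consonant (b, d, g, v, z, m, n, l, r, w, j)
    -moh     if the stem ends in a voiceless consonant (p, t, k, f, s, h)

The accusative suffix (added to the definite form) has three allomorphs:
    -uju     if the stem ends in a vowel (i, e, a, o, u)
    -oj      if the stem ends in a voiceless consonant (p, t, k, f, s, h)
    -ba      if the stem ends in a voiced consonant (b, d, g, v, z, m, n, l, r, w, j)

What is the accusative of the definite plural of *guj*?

gujusmohoj

*guj*: last vowel = /u/, a back vowel → -us → *gujus*.
The plural form *gujus* — final consonant /s/ (voiceless) → -moh → *gujusmoh*.
The definite form *gujusmoh* — final sound /h/ (a voiceless consonant) → -oj → *gujusmohoj*.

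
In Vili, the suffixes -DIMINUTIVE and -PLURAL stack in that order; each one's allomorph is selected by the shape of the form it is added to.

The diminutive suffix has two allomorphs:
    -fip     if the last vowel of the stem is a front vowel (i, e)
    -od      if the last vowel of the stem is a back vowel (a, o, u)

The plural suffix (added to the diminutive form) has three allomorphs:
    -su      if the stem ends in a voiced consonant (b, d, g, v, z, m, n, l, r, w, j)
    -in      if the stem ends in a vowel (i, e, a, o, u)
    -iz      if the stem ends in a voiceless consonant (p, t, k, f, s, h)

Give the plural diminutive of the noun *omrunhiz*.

omrunhizfipiz

Since the last vowel of *omrunhiz* is /i/ (a front vowel), it takes -fip, giving *omrunhizfip*.
Since the final sound of the diminutive form *omrunhizfip* is /p/ (a voiceless consonant), it takes -iz, giving *omrunhizfipiz*.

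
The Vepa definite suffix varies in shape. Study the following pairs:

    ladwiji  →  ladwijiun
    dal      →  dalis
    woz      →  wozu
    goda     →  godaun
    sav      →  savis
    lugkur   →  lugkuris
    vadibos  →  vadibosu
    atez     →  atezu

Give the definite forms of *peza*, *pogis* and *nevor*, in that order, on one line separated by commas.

The alternation tracks the final sound of the stem — -u when the stem ends in a sibilant (*woz*, *vadibos*, *atez*); -is when the stem ends in a non-sibilant consonant (*dal*, *sav*, *lugkur*); -un when the stem ends in a vowel (*ladwiji*, *goda*).
*peza*: final sound = /a/, a vowel → -un → *pezaun*.
Since the final sound of *pogis* is /s/ (a sibilant), it takes -u, giving *pogisu*.
The final sound of *nevor* is /r/, which is a non-sibilant consonant, so the suffix is -is, giving *nevoris*.

pezaun, pogisu, nevoris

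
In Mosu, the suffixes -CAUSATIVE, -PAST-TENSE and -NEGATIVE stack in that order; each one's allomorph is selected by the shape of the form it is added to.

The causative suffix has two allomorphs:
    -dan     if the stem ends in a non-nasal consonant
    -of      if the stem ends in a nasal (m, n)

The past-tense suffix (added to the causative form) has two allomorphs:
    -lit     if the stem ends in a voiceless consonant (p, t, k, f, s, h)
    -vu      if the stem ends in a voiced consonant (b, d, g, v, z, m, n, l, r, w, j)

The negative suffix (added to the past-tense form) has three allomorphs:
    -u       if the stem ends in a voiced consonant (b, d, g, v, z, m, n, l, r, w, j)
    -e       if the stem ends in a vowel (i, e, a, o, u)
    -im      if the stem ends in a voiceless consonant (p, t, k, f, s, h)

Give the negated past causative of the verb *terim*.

terimoflitim

*terim*: final consonant = /m/, a nasal → -of → *terimof*.
Since the final consonant of the causative form *terimof* is /f/ (voiceless), it takes -lit, giving *terimoflit*.
The final sound of the past-tense form *terimoflit* is /t/, which is a voiceless consonant, so the negative suffix is -im, giving *terimoflitim*.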